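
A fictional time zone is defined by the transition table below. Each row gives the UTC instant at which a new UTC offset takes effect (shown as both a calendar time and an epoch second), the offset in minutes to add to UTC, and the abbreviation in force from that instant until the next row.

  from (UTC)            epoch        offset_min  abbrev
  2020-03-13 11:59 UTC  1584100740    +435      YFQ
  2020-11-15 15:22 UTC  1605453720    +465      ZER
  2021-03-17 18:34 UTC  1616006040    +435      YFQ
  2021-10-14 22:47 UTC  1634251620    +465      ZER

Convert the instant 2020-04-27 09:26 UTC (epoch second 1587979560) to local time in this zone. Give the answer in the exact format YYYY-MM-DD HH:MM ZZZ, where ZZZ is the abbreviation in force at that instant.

2020-04-27 16:41 YFQ

Query: 2020-04-27 09:26 UTC
Rule 1/4 (YFQ, +07:15): 2020-03-13 11:59 UTC ≤ query < 2020-11-15 15:22 UTC
9·60 + 26 + 435 = 1001 min
1001 = 0·1440 + 1001; 1001 = 16·60 + 41 → 16:41, same day
→ 2020-04-27 16:41 YFQ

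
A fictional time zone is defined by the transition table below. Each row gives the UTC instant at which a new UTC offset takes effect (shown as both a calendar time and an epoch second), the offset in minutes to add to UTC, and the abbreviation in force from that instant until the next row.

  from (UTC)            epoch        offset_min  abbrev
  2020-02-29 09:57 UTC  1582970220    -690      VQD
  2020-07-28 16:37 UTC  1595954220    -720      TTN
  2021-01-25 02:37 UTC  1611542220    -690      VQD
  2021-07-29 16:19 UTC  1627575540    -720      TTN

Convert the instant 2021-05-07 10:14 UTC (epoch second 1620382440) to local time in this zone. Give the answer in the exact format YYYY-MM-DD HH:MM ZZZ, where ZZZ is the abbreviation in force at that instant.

Query: 2021-05-07 10:14 UTC
Rule 3/4 (VQD, -11:30): 2021-01-25 02:37 UTC ≤ query < 2021-07-29 16:19 UTC
10·60 + 14 - 690 = -76 min
-76 = -1·1440 + 1364; 1364 = 22·60 + 44 → 22:44, 2021-05-07 - 1 day = 2021-05-06
→ 2021-05-06 22:44 VQD

2021-05-06 22:44 VQD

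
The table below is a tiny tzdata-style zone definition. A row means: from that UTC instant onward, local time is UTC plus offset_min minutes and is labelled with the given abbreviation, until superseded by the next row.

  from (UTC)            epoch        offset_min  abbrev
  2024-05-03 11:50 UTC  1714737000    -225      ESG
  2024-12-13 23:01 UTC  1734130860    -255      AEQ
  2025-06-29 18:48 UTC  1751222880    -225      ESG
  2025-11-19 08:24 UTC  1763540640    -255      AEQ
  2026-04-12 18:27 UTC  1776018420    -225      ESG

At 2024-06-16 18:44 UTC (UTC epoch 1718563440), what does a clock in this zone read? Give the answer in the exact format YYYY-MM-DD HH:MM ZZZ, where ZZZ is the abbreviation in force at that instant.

2024-06-16 14:59 ESG

Query: 2024-06-16 18:44 UTC
Rule 1/5 (ESG, -03:45): 2024-05-03 11:50 UTC ≤ query < 2024-12-13 23:01 UTC
18·60 + 44 - 225 = 899 min
899 = 0·1440 + 899; 899 = 14·60 + 59 → 14:59, same day
→ 2024-06-16 14:59 ESG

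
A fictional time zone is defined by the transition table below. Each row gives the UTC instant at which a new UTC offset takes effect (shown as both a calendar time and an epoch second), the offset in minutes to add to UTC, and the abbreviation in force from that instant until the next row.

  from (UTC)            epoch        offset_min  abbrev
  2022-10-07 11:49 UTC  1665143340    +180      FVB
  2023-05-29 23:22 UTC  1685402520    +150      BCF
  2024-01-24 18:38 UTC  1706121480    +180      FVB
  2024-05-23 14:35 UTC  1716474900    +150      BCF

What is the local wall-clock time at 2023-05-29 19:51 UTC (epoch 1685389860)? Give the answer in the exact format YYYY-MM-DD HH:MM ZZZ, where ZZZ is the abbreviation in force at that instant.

2023-05-29 22:51 FVB

Query: 2023-05-29 19:51 UTC
Rule 1/4 (FVB, +03:00): 2022-10-07 11:49 UTC ≤ query < 2023-05-29 23:22 UTC
19·60 + 51 + 180 = 1371 min
1371 = 0·1440 + 1371; 1371 = 22·60 + 51 → 22:51, same day
→ 2023-05-29 22:51 FVB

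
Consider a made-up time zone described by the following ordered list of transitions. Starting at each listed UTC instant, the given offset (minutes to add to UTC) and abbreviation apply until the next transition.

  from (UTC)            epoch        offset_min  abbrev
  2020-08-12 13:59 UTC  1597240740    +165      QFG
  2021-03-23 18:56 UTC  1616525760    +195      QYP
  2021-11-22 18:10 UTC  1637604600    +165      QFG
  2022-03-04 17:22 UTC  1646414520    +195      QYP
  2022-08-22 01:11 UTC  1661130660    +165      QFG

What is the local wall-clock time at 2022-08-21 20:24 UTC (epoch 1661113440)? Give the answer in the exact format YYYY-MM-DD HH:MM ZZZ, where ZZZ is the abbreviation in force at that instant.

Query: 2022-08-21 20:24 UTC
Rule 4/5 (QYP, +03:15): 2022-03-04 17:22 UTC ≤ query < 2022-08-22 01:11 UTC
20·60 + 24 + 195 = 1419 min
1419 = 0·1440 + 1419; 1419 = 23·60 + 39 → 23:39, same day
→ 2022-08-21 23:39 QYP

2022-08-21 23:39 QYP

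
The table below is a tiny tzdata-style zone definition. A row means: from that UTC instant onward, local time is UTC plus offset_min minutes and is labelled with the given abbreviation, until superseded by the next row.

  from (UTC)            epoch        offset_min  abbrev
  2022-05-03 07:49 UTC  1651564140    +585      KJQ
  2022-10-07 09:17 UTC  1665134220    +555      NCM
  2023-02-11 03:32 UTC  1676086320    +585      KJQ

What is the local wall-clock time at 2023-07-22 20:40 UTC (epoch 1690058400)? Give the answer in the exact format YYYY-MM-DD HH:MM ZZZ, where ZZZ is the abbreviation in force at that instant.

2023-07-23 06:25 KJQ

Query: 2023-07-22 20:40 UTC
Rule 3/3 (KJQ, +09:45): 2023-02-11 03:32 UTC ≤ query < +∞
20·60 + 40 + 585 = 1825 min
1825 = 1·1440 + 385; 385 = 6·60 + 25 → 06:25, 2023-07-22 + 1 day = 2023-07-23
→ 2023-07-23 06:25 KJQ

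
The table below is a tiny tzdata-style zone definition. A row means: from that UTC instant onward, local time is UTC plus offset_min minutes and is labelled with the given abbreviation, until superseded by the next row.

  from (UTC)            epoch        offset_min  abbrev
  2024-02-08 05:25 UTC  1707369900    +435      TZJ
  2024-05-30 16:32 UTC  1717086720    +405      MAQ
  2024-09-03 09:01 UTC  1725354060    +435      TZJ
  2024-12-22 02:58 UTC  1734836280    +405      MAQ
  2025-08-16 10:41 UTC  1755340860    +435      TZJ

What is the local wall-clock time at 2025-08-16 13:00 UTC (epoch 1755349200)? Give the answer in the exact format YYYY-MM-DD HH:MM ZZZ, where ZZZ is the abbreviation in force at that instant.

2025-08-16 20:15 TZJ

Query: 2025-08-16 13:00 UTC
Rule 5/5 (TZJ, +07:15): 2025-08-16 10:41 UTC ≤ query < +∞
13·60 + 0 + 435 = 1215 min
1215 = 0·1440 + 1215; 1215 = 20·60 + 15 → 20:15, same day
→ 2025-08-16 20:15 TZJ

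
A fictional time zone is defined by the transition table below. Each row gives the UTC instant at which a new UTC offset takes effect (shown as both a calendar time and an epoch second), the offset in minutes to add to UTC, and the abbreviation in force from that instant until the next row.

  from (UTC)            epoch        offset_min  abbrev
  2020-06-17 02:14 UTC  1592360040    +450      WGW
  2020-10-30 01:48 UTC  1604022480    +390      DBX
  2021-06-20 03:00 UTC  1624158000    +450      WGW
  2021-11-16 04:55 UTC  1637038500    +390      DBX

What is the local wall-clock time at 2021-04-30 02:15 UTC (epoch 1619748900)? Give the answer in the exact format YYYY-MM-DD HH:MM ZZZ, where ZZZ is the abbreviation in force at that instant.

2021-04-30 08:45 DBX

Query: 2021-04-30 02:15 UTC
Rule 2/4 (DBX, +06:30): 2020-10-30 01:48 UTC ≤ query < 2021-06-20 03:00 UTC
2·60 + 15 + 390 = 525 min
525 = 0·1440 + 525; 525 = 8·60 + 45 → 08:45, same day
→ 2021-04-30 08:45 DBX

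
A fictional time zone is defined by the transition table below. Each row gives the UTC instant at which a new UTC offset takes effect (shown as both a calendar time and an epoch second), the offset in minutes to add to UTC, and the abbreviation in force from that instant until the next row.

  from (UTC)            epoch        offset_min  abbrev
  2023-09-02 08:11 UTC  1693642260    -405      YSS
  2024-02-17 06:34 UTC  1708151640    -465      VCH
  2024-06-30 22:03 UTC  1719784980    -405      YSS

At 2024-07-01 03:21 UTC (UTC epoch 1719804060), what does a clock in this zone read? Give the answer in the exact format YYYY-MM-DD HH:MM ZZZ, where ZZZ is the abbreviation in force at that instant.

2024-06-30 20:36 YSS

Query: 2024-07-01 03:21 UTC
Rule 3/3 (YSS, -06:45): 2024-06-30 22:03 UTC ≤ query < +∞
3·60 + 21 - 405 = -204 min
-204 = -1·1440 + 1236; 1236 = 20·60 + 36 → 20:36, 2024-07-01 - 1 day = 2024-06-30
→ 2024-06-30 20:36 YSS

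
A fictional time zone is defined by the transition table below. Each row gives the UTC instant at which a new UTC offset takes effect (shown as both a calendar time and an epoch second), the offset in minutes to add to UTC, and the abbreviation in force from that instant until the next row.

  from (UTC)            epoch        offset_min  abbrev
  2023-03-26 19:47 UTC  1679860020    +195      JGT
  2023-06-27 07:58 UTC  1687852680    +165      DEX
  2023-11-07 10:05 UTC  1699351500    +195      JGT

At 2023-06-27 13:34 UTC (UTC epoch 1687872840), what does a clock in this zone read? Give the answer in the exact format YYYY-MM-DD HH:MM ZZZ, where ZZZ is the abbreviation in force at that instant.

Query: 2023-06-27 13:34 UTC
Rule 2/3 (DEX, +02:45): 2023-06-27 07:58 UTC ≤ query < 2023-11-07 10:05 UTC
13·60 + 34 + 165 = 979 min
979 = 0·1440 + 979; 979 = 16·60 + 19 → 16:19, same day
→ 2023-06-27 16:19 DEX

2023-06-27 16:19 DEX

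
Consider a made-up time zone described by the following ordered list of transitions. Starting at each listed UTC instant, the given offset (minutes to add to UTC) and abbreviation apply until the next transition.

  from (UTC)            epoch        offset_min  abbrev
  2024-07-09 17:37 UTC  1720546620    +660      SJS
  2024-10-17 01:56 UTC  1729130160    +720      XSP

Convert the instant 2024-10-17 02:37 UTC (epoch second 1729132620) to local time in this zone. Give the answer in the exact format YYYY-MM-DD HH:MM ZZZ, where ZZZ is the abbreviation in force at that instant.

Query: 2024-10-17 02:37 UTC
Rule 2/2 (XSP, +12:00): 2024-10-17 01:56 UTC ≤ query < +∞
2·60 + 37 + 720 = 877 min
877 = 0·1440 + 877; 877 = 14·60 + 37 → 14:37, same day
→ 2024-10-17 14:37 XSP

2024-10-17 14:37 XSP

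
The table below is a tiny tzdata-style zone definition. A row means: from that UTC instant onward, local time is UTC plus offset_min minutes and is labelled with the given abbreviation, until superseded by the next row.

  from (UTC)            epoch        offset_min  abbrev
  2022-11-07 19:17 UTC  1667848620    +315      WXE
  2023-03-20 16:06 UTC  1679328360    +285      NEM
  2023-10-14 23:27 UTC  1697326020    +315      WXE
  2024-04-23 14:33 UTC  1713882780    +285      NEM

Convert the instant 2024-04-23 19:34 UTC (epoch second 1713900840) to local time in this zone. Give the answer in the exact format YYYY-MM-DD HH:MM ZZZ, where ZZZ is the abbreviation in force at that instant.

Query: 2024-04-23 19:34 UTC
Rule 4/4 (NEM, +04:45): 2024-04-23 14:33 UTC ≤ query < +∞
19·60 + 34 + 285 = 1459 min
1459 = 1·1440 + 19; 19 = 0·60 + 19 → 00:19, 2024-04-23 + 1 day = 2024-04-24
→ 2024-04-24 00:19 NEM

2024-04-24 00:19 NEM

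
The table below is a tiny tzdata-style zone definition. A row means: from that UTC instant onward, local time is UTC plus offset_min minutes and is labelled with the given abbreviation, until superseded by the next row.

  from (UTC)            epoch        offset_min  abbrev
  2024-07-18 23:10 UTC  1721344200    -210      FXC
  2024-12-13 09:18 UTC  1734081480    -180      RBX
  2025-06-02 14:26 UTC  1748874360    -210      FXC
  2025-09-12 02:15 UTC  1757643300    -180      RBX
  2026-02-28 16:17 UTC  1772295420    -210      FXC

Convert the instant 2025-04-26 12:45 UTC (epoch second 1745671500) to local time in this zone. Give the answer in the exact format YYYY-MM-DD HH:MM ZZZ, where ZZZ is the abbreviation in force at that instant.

2025-04-26 09:45 RBX

Query: 2025-04-26 12:45 UTC
Rule 2/5 (RBX, -03:00): 2024-12-13 09:18 UTC ≤ query < 2025-06-02 14:26 UTC
12·60 + 45 - 180 = 585 min
585 = 0·1440 + 585; 585 = 9·60 + 45 → 09:45, same day
→ 2025-04-26 09:45 RBX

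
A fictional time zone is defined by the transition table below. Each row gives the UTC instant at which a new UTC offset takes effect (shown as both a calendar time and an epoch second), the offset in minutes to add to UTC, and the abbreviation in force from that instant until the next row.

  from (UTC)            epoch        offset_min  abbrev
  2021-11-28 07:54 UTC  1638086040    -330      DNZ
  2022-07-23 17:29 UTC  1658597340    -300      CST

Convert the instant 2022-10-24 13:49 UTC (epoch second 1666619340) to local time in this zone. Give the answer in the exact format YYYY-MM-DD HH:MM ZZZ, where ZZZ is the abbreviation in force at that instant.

Query: 2022-10-24 13:49 UTC
Rule 2/2 (CST, -05:00): 2022-07-23 17:29 UTC ≤ query < +∞
13·60 + 49 - 300 = 529 min
529 = 0·1440 + 529; 529 = 8·60 + 49 → 08:49, same day
→ 2022-10-24 08:49 CST

2022-10-24 08:49 CST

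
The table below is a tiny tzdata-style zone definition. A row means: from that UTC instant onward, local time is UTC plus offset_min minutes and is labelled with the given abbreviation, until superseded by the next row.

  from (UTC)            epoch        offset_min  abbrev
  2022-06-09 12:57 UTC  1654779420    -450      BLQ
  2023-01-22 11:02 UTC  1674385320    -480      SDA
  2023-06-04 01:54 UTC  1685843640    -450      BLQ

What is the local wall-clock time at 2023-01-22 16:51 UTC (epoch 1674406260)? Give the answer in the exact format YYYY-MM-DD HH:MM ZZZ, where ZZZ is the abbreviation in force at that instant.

Query: 2023-01-22 16:51 UTC
Rule 2/3 (SDA, -08:00): 2023-01-22 11:02 UTC ≤ query < 2023-06-04 01:54 UTC
16·60 + 51 - 480 = 531 min
531 = 0·1440 + 531; 531 = 8·60 + 51 → 08:51, same day
→ 2023-01-22 08:51 SDA

2023-01-22 08:51 SDA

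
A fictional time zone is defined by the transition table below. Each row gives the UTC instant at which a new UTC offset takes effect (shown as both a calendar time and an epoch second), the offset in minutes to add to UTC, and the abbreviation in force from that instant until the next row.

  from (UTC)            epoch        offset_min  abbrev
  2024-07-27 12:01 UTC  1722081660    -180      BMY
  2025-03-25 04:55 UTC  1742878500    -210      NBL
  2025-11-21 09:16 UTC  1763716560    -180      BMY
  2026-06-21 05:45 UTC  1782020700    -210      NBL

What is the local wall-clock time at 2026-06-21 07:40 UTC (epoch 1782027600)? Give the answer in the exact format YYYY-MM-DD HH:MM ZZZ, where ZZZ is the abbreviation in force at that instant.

2026-06-21 04:10 NBL

Query: 2026-06-21 07:40 UTC
Rule 4/4 (NBL, -03:30): 2026-06-21 05:45 UTC ≤ query < +∞
7·60 + 40 - 210 = 250 min
250 = 0·1440 + 250; 250 = 4·60 + 10 → 04:10, same day
→ 2026-06-21 04:10 NBL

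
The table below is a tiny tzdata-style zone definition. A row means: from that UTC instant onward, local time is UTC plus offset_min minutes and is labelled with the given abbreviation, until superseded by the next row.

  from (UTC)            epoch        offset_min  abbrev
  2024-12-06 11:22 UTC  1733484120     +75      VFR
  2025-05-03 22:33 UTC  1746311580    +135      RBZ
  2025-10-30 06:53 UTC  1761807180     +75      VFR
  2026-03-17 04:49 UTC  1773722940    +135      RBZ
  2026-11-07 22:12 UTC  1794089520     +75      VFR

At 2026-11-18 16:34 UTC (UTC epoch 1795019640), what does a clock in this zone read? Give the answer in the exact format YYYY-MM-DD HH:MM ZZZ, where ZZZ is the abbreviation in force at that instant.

2026-11-18 17:49 VFR

Query: 2026-11-18 16:34 UTC
Rule 5/5 (VFR, +01:15): 2026-11-07 22:12 UTC ≤ query < +∞
16·60 + 34 + 75 = 1069 min
1069 = 0·1440 + 1069; 1069 = 17·60 + 49 → 17:49, same day
→ 2026-11-18 17:49 VFR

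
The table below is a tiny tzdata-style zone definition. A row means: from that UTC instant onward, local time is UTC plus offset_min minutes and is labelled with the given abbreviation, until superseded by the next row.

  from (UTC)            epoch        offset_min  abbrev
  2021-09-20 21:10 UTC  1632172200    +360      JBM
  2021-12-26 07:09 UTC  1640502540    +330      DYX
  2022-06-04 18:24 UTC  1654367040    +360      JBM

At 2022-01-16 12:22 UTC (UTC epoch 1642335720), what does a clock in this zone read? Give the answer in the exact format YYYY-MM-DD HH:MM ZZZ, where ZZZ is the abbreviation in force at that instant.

Query: 2022-01-16 12:22 UTC
Rule 2/3 (DYX, +05:30): 2021-12-26 07:09 UTC ≤ query < 2022-06-04 18:24 UTC
12·60 + 22 + 330 = 1072 min
1072 = 0·1440 + 1072; 1072 = 17·60 + 52 → 17:52, same day
→ 2022-01-16 17:52 DYX

2022-01-16 17:52 DYX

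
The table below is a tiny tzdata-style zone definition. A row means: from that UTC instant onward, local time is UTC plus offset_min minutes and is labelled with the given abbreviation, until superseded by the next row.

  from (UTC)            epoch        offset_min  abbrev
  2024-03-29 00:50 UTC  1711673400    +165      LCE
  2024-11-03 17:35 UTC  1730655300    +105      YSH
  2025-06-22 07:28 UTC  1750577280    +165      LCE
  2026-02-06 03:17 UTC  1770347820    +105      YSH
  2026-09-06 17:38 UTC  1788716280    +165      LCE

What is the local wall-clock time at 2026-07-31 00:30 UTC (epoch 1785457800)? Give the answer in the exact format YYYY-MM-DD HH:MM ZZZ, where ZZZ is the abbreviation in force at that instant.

Query: 2026-07-31 00:30 UTC
Rule 4/5 (YSH, +01:45): 2026-02-06 03:17 UTC ≤ query < 2026-09-06 17:38 UTC
0·60 + 30 + 105 = 135 min
135 = 0·1440 + 135; 135 = 2·60 + 15 → 02:15, same day
→ 2026-07-31 02:15 YSH

2026-07-31 02:15 YSH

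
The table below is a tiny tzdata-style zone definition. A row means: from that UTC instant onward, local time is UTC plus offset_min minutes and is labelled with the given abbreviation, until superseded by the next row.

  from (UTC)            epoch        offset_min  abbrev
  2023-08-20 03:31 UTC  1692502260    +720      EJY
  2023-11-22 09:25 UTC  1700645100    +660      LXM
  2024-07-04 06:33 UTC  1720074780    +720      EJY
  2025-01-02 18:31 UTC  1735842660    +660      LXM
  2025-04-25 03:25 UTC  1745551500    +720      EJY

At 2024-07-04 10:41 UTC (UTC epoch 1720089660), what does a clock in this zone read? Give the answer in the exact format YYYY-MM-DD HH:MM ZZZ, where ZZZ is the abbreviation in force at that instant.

Query: 2024-07-04 10:41 UTC
Rule 3/5 (EJY, +12:00): 2024-07-04 06:33 UTC ≤ query < 2025-01-02 18:31 UTC
10·60 + 41 + 720 = 1361 min
1361 = 0·1440 + 1361; 1361 = 22·60 + 41 → 22:41, same day
→ 2024-07-04 22:41 EJY

2024-07-04 22:41 EJY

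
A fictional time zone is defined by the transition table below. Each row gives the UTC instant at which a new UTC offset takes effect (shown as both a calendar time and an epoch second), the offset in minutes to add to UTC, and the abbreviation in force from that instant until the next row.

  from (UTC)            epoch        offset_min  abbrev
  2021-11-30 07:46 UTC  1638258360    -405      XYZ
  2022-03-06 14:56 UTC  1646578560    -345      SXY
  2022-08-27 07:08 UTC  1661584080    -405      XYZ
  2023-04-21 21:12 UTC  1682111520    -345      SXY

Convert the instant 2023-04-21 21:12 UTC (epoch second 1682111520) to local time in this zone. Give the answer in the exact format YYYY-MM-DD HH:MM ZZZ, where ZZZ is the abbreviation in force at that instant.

Query: 2023-04-21 21:12 UTC
Rule 4/4 (SXY, -05:45): 2023-04-21 21:12 UTC ≤ query < +∞
21·60 + 12 - 345 = 927 min
927 = 0·1440 + 927; 927 = 15·60 + 27 → 15:27, same day
→ 2023-04-21 15:27 SXY

2023-04-21 15:27 SXY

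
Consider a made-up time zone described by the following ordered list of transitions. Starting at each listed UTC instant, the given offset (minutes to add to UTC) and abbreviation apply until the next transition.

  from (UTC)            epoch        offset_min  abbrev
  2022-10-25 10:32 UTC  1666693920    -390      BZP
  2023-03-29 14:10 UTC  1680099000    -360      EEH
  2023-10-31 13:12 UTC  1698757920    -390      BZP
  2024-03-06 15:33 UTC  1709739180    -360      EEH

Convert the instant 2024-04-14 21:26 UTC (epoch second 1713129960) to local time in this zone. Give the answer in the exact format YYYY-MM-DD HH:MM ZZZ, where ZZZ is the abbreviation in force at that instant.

2024-04-14 15:26 EEH

Query: 2024-04-14 21:26 UTC
Rule 4/4 (EEH, -06:00): 2024-03-06 15:33 UTC ≤ query < +∞
21·60 + 26 - 360 = 926 min
926 = 0·1440 + 926; 926 = 15·60 + 26 → 15:26, same day
→ 2024-04-14 15:26 EEH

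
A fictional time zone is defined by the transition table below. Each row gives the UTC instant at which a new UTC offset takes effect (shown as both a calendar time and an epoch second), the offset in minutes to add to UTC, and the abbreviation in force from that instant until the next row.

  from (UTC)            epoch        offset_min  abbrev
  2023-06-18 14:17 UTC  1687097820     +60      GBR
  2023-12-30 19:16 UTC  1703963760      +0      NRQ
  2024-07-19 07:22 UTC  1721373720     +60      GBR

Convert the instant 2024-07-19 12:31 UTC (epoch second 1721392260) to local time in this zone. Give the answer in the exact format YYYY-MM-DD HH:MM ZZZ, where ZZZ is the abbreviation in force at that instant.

Query: 2024-07-19 12:31 UTC
Rule 3/3 (GBR, +01:00): 2024-07-19 07:22 UTC ≤ query < +∞
12·60 + 31 + 60 = 811 min
811 = 0·1440 + 811; 811 = 13·60 + 31 → 13:31, same day
→ 2024-07-19 13:31 GBR

2024-07-19 13:31 GBR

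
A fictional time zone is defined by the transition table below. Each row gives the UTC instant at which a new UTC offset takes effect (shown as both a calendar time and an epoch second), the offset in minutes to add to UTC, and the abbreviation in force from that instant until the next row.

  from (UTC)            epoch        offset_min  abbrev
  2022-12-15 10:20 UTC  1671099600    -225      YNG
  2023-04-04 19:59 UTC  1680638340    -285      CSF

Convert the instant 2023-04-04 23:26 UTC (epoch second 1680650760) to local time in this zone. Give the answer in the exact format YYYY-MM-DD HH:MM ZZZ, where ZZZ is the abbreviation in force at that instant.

Query: 2023-04-04 23:26 UTC
Rule 2/2 (CSF, -04:45): 2023-04-04 19:59 UTC ≤ query < +∞
23·60 + 26 - 285 = 1121 min
1121 = 0·1440 + 1121; 1121 = 18·60 + 41 → 18:41, same day
→ 2023-04-04 18:41 CSF

2023-04-04 18:41 CSF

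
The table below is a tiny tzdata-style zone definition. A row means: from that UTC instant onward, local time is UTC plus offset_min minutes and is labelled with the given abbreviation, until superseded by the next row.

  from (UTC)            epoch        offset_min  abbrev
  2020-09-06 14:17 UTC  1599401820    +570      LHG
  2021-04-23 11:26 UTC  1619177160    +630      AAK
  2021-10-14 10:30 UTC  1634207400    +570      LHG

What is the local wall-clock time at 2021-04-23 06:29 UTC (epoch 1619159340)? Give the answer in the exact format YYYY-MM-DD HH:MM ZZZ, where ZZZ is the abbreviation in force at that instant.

Query: 2021-04-23 06:29 UTC
Rule 1/3 (LHG, +09:30): 2020-09-06 14:17 UTC ≤ query < 2021-04-23 11:26 UTC
6·60 + 29 + 570 = 959 min
959 = 0·1440 + 959; 959 = 15·60 + 59 → 15:59, same day
→ 2021-04-23 15:59 LHG

2021-04-23 15:59 LHG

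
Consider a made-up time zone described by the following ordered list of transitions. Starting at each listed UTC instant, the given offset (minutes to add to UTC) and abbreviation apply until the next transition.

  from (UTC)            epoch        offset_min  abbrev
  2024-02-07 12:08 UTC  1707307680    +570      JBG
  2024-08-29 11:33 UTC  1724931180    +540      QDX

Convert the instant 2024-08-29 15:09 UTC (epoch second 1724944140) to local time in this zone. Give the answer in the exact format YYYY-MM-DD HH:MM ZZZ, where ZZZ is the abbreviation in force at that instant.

2024-08-30 00:09 QDX

Query: 2024-08-29 15:09 UTC
Rule 2/2 (QDX, +09:00): 2024-08-29 11:33 UTC ≤ query < +∞
15·60 + 9 + 540 = 1449 min
1449 = 1·1440 + 9; 9 = 0·60 + 9 → 00:09, 2024-08-29 + 1 day = 2024-08-30
→ 2024-08-30 00:09 QDX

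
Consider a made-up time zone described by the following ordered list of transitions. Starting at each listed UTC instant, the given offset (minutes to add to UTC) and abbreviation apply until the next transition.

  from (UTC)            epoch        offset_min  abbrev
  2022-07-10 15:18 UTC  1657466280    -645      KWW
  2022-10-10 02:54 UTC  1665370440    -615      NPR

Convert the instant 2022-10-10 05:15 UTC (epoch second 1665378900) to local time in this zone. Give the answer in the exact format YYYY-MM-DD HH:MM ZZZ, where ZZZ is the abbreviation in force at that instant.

Query: 2022-10-10 05:15 UTC
Rule 2/2 (NPR, -10:15): 2022-10-10 02:54 UTC ≤ query < +∞
5·60 + 15 - 615 = -300 min
-300 = -1·1440 + 1140; 1140 = 19·60 + 0 → 19:00, 2022-10-10 - 1 day = 2022-10-09
→ 2022-10-09 19:00 NPR

2022-10-09 19:00 NPR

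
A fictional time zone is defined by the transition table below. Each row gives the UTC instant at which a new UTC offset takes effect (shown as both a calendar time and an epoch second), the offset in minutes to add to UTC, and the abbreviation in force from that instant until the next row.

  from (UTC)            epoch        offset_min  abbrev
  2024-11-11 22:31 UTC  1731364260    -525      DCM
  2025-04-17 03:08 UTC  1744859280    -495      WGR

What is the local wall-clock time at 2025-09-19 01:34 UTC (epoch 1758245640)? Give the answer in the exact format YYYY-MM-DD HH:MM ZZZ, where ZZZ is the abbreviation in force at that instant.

Query: 2025-09-19 01:34 UTC
Rule 2/2 (WGR, -08:15): 2025-04-17 03:08 UTC ≤ query < +∞
1·60 + 34 - 495 = -401 min
-401 = -1·1440 + 1039; 1039 = 17·60 + 19 → 17:19, 2025-09-19 - 1 day = 2025-09-18
→ 2025-09-18 17:19 WGR

2025-09-18 17:19 WGR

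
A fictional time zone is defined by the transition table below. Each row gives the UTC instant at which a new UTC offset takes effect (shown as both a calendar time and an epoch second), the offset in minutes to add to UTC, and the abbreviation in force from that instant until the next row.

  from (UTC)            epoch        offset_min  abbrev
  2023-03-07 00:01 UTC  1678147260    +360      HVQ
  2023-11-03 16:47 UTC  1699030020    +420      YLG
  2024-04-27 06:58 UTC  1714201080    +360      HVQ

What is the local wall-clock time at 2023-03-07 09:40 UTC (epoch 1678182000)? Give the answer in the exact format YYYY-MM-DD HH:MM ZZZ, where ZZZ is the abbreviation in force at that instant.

2023-03-07 15:40 HVQ

Query: 2023-03-07 09:40 UTC
Rule 1/3 (HVQ, +06:00): 2023-03-07 00:01 UTC ≤ query < 2023-11-03 16:47 UTC
9·60 + 40 + 360 = 940 min
940 = 0·1440 + 940; 940 = 15·60 + 40 → 15:40, same day
→ 2023-03-07 15:40 HVQ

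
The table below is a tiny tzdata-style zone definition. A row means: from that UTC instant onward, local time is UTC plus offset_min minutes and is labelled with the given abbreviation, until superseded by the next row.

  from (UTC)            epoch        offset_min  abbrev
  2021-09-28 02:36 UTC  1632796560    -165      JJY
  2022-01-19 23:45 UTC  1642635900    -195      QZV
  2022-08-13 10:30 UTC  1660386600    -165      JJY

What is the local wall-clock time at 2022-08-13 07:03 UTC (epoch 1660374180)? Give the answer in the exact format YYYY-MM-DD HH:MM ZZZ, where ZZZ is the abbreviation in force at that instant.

2022-08-13 03:48 QZV

Query: 2022-08-13 07:03 UTC
Rule 2/3 (QZV, -03:15): 2022-01-19 23:45 UTC ≤ query < 2022-08-13 10:30 UTC
7·60 + 3 - 195 = 228 min
228 = 0·1440 + 228; 228 = 3·60 + 48 → 03:48, same day
→ 2022-08-13 03:48 QZV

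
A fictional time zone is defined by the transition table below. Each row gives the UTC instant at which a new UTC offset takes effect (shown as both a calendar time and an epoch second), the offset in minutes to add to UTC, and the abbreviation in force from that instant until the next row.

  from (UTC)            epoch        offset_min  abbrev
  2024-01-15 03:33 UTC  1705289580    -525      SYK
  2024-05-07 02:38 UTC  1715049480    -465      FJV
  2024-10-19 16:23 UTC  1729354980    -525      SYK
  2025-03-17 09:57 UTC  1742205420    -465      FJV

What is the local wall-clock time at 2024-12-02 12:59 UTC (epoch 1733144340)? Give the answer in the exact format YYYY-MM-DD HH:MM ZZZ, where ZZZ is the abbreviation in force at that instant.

2024-12-02 04:14 SYK

Query: 2024-12-02 12:59 UTC
Rule 3/4 (SYK, -08:45): 2024-10-19 16:23 UTC ≤ query < 2025-03-17 09:57 UTC
12·60 + 59 - 525 = 254 min
254 = 0·1440 + 254; 254 = 4·60 + 14 → 04:14, same day
→ 2024-12-02 04:14 SYK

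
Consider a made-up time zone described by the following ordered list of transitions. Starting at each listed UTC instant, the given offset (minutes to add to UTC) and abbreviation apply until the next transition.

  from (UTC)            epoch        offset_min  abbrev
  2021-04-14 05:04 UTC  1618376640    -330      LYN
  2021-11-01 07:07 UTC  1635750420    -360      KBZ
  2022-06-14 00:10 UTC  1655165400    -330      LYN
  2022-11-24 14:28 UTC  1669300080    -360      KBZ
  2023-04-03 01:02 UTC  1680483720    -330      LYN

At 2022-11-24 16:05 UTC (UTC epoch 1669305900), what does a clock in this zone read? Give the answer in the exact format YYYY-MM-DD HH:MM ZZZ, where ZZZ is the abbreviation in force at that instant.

Query: 2022-11-24 16:05 UTC
Rule 4/5 (KBZ, -06:00): 2022-11-24 14:28 UTC ≤ query < 2023-04-03 01:02 UTC
16·60 + 5 - 360 = 605 min
605 = 0·1440 + 605; 605 = 10·60 + 5 → 10:05, same day
→ 2022-11-24 10:05 KBZ

2022-11-24 10:05 KBZ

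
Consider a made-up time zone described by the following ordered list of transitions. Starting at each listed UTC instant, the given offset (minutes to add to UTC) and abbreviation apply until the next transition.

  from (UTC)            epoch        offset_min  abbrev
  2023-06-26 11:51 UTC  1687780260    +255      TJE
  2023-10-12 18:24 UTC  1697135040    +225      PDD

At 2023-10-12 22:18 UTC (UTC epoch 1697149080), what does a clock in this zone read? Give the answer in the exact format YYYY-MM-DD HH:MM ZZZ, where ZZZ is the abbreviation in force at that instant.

2023-10-13 02:03 PDD

Query: 2023-10-12 22:18 UTC
Rule 2/2 (PDD, +03:45): 2023-10-12 18:24 UTC ≤ query < +∞
22·60 + 18 + 225 = 1563 min
1563 = 1·1440 + 123; 123 = 2·60 + 3 → 02:03, 2023-10-12 + 1 day = 2023-10-13
→ 2023-10-13 02:03 PDD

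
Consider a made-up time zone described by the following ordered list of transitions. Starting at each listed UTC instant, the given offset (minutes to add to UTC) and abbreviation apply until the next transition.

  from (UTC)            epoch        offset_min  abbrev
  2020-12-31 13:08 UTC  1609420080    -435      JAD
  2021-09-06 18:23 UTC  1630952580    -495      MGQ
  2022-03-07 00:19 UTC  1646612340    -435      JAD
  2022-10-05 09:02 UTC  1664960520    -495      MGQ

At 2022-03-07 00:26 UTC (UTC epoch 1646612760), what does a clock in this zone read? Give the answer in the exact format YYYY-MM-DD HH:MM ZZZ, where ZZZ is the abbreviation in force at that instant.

Query: 2022-03-07 00:26 UTC
Rule 3/4 (JAD, -07:15): 2022-03-07 00:19 UTC ≤ query < 2022-10-05 09:02 UTC
0·60 + 26 - 435 = -409 min
-409 = -1·1440 + 1031; 1031 = 17·60 + 11 → 17:11, 2022-03-07 - 1 day = 2022-03-06
→ 2022-03-06 17:11 JAD

2022-03-06 17:11 JAD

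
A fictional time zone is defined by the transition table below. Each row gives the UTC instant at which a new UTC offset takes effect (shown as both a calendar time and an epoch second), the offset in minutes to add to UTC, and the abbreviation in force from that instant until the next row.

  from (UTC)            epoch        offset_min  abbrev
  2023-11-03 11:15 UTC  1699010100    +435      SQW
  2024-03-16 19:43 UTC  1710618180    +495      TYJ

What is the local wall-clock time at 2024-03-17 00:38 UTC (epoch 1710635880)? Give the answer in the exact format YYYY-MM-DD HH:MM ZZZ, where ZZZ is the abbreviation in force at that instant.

2024-03-17 08:53 TYJ

Query: 2024-03-17 00:38 UTC
Rule 2/2 (TYJ, +08:15): 2024-03-16 19:43 UTC ≤ query < +∞
0·60 + 38 + 495 = 533 min
533 = 0·1440 + 533; 533 = 8·60 + 53 → 08:53, same day
→ 2024-03-17 08:53 TYJ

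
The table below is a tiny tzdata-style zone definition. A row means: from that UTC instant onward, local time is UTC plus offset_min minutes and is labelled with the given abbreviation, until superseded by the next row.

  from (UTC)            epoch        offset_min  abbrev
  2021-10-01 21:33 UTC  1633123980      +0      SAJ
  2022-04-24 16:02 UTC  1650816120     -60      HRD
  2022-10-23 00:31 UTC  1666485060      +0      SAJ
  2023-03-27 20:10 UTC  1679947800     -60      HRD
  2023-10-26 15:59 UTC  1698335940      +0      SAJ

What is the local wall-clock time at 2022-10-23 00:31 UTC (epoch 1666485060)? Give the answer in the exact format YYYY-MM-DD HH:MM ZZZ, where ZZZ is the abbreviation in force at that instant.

2022-10-23 00:31 SAJ

Query: 2022-10-23 00:31 UTC
Rule 3/5 (SAJ, +00:00): 2022-10-23 00:31 UTC ≤ query < 2023-03-27 20:10 UTC
0·60 + 31 + 0 = 31 min
31 = 0·1440 + 31; 31 = 0·60 + 31 → 00:31, same day
→ 2022-10-23 00:31 SAJ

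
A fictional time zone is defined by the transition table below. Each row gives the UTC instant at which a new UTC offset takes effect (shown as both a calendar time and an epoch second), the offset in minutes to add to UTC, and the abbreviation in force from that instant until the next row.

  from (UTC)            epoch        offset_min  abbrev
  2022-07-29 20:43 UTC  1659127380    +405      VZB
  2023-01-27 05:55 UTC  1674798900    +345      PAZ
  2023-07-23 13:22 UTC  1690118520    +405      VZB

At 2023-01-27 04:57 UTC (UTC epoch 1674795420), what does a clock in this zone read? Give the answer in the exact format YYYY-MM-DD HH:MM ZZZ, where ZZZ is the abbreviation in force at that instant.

2023-01-27 11:42 VZB

Query: 2023-01-27 04:57 UTC
Rule 1/3 (VZB, +06:45): 2022-07-29 20:43 UTC ≤ query < 2023-01-27 05:55 UTC
4·60 + 57 + 405 = 702 min
702 = 0·1440 + 702; 702 = 11·60 + 42 → 11:42, same day
→ 2023-01-27 11:42 VZB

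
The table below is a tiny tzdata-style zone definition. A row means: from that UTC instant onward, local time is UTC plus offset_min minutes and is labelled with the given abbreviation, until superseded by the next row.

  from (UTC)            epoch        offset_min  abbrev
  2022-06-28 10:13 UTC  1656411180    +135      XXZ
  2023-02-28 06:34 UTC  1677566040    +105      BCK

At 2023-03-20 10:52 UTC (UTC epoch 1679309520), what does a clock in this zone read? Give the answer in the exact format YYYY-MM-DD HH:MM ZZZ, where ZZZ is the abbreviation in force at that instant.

Query: 2023-03-20 10:52 UTC
Rule 2/2 (BCK, +01:45): 2023-02-28 06:34 UTC ≤ query < +∞
10·60 + 52 + 105 = 757 min
757 = 0·1440 + 757; 757 = 12·60 + 37 → 12:37, same day
→ 2023-03-20 12:37 BCK

2023-03-20 12:37 BCK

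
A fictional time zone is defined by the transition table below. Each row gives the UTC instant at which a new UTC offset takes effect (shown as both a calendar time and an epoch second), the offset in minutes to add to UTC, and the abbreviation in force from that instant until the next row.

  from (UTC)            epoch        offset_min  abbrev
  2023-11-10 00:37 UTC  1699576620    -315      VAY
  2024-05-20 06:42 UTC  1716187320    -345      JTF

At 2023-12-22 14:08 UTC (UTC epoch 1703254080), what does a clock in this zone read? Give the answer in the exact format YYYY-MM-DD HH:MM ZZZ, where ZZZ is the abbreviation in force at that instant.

Query: 2023-12-22 14:08 UTC
Rule 1/2 (VAY, -05:15): 2023-11-10 00:37 UTC ≤ query < 2024-05-20 06:42 UTC
14·60 + 8 - 315 = 533 min
533 = 0·1440 + 533; 533 = 8·60 + 53 → 08:53, same day
→ 2023-12-22 08:53 VAY

2023-12-22 08:53 VAY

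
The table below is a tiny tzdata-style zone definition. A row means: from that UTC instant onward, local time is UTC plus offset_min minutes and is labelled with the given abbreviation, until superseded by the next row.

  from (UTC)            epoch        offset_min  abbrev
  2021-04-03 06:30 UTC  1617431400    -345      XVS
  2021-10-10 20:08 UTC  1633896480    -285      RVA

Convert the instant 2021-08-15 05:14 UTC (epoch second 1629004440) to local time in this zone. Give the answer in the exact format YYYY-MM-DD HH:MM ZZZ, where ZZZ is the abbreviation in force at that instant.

Query: 2021-08-15 05:14 UTC
Rule 1/2 (XVS, -05:45): 2021-04-03 06:30 UTC ≤ query < 2021-10-10 20:08 UTC
5·60 + 14 - 345 = -31 min
-31 = -1·1440 + 1409; 1409 = 23·60 + 29 → 23:29, 2021-08-15 - 1 day = 2021-08-14
→ 2021-08-14 23:29 XVS

2021-08-14 23:29 XVS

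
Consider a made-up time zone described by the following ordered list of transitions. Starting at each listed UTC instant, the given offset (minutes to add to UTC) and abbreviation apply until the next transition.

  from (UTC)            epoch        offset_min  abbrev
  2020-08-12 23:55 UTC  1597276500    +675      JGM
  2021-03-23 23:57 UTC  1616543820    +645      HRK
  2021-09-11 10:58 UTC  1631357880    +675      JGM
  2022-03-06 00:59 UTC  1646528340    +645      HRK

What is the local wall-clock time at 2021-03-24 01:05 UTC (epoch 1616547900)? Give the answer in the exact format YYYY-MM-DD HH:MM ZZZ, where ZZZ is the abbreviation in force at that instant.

Query: 2021-03-24 01:05 UTC
Rule 2/4 (HRK, +10:45): 2021-03-23 23:57 UTC ≤ query < 2021-09-11 10:58 UTC
1·60 + 5 + 645 = 710 min
710 = 0·1440 + 710; 710 = 11·60 + 50 → 11:50, same day
→ 2021-03-24 11:50 HRK

2021-03-24 11:50 HRK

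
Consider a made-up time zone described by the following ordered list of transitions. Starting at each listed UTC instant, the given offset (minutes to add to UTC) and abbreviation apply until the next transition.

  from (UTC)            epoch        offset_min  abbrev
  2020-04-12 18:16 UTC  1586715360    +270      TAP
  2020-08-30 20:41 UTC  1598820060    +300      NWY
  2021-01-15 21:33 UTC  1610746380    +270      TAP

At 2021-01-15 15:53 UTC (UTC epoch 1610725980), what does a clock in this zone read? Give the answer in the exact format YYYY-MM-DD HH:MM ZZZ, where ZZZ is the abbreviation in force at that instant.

2021-01-15 20:53 NWY

Query: 2021-01-15 15:53 UTC
Rule 2/3 (NWY, +05:00): 2020-08-30 20:41 UTC ≤ query < 2021-01-15 21:33 UTC
15·60 + 53 + 300 = 1253 min
1253 = 0·1440 + 1253; 1253 = 20·60 + 53 → 20:53, same day
→ 2021-01-15 20:53 NWY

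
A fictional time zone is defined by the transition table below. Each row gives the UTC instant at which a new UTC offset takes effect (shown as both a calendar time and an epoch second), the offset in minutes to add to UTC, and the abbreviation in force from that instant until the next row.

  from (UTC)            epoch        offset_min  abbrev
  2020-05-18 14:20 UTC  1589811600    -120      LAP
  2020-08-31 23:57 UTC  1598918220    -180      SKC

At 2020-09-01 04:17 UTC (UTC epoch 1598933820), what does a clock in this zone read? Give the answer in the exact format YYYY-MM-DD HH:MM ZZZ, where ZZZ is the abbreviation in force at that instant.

Query: 2020-09-01 04:17 UTC
Rule 2/2 (SKC, -03:00): 2020-08-31 23:57 UTC ≤ query < +∞
4·60 + 17 - 180 = 77 min
77 = 0·1440 + 77; 77 = 1·60 + 17 → 01:17, same day
→ 2020-09-01 01:17 SKC

2020-09-01 01:17 SKC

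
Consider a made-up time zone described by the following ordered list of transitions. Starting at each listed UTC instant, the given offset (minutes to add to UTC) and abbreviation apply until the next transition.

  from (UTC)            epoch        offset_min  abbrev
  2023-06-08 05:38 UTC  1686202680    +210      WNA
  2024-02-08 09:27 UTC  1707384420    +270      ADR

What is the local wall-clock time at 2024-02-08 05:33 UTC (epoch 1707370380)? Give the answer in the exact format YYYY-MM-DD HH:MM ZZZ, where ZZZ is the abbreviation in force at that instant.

Query: 2024-02-08 05:33 UTC
Rule 1/2 (WNA, +03:30): 2023-06-08 05:38 UTC ≤ query < 2024-02-08 09:27 UTC
5·60 + 33 + 210 = 543 min
543 = 0·1440 + 543; 543 = 9·60 + 3 → 09:03, same day
→ 2024-02-08 09:03 WNA

2024-02-08 09:03 WNA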